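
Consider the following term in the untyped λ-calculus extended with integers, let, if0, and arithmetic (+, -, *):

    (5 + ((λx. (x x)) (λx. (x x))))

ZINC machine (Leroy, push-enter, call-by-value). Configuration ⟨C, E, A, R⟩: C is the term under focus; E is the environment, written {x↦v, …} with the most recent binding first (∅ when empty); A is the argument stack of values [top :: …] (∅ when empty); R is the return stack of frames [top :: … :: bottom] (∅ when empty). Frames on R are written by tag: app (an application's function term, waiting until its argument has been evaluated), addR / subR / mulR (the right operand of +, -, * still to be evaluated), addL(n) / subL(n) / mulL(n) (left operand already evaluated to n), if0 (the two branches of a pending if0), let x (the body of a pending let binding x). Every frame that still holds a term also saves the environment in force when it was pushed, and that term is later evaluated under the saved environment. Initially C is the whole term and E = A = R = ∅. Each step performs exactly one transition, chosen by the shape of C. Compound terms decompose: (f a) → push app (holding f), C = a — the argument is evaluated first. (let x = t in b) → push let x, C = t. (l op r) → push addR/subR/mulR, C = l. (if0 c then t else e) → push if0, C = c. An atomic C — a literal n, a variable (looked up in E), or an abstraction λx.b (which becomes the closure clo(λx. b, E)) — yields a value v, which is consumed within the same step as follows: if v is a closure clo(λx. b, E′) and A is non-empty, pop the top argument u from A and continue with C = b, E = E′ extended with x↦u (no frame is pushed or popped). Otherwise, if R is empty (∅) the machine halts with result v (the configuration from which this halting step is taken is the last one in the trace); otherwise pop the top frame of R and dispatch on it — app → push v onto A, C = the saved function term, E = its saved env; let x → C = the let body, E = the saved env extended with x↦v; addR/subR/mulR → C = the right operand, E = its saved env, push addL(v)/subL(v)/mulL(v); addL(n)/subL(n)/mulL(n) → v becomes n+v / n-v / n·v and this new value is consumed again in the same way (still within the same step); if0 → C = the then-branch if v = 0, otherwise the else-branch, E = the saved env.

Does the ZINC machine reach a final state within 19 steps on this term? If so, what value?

t=0: <C=(5 + ((λx. (x x)) (λx. (x x)))), E=∅, A=∅, R=∅>
t=1: <C=5, E=∅, A=∅, R=[addR]>
t=2: <C=((λx. (x x)) (λx. (x x))), E=∅, A=∅, R=[addL(5)]>
t=3: <C=(λx. (x x)), E=∅, A=∅, R=[app :: addL(5)]>
t=4: <C=(λx. (x x)), E=∅, A=[clo(λx. (x x), ∅)], R=[addL(5)]>
t=5: <C=(x x), E={x↦clo(λx. (x x), ∅)}, A=∅, R=[addL(5)]>
t=6: <C=x, E={x↦clo(λx. (x x), ∅)}, A=∅, R=[app :: addL(5)]>
t=7: <C=x, E={x↦clo(λx. (x x), ∅)}, A=[clo(λx. (x x), ∅)], R=[addL(5)]>
… configuration repeats with period 3 (steps 5–7 recur indefinitely) …

Answer: DIVERGES (no final state within 19 steps)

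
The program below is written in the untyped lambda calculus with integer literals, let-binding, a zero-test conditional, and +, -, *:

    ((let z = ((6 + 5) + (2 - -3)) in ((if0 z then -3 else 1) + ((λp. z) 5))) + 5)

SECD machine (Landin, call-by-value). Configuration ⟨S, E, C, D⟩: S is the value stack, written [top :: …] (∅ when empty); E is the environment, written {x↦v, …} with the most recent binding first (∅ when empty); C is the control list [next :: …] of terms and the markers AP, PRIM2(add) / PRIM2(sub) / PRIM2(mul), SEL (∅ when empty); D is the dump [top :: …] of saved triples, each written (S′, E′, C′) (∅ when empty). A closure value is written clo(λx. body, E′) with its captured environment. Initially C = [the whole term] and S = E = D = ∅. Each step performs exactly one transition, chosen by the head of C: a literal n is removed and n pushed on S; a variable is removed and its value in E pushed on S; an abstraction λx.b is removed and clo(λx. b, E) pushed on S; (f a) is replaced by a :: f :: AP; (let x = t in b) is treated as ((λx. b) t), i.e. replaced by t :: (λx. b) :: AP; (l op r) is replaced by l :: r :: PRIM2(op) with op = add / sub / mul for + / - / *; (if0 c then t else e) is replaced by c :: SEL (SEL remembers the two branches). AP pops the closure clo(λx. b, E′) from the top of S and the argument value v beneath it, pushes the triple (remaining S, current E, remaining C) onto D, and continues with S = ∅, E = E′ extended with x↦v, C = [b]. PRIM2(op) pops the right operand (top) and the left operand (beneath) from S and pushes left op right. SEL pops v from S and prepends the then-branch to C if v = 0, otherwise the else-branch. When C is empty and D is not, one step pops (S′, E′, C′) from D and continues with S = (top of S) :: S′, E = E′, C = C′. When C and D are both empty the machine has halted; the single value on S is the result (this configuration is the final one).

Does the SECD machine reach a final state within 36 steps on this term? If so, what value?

Answer: 22

Execution trace:
0. [S=∅ | E=∅ | C=[((let z = ((6 + 5) + (2 - -3)) in ((if0 z then -3 else 1) + ((λp. z) 5))) + 5)] | D=∅]
1. [S=∅ | E=∅ | C=[(let z = ((6 + 5) + (2 - -3)) in ((if0 z then -3 else 1) + ((λp. z) 5))) :: 5 :: PRIM2(add)] | D=∅]
2. [S=∅ | E=∅ | C=[((6 + 5) + (2 - -3)) :: (λz. ((if0 z then -3 else 1) + ((λp. z) 5))) :: AP :: 5 :: PRIM2(add)] | D=∅]
3. [S=∅ | E=∅ | C=[(6 + 5) :: (2 - -3) :: PRIM2(add) :: (λz. ((if0 z then -3 else 1) + ((λp. z) 5))) :: AP :: 5 :: PRIM2(add)] | D=∅]
4. [S=∅ | E=∅ | C=[6 :: 5 :: PRIM2(add) :: (2 - -3) :: PRIM2(add) :: (λz. ((if0 z then -3 else 1) + ((λp. z) 5))) :: AP :: 5 :: PRIM2(add)] | D=∅]
5. [S=[6] | E=∅ | C=[5 :: PRIM2(add) :: (2 - -3) :: PRIM2(add) :: (λz. ((if0 z then -3 else 1) + ((λp. z) 5))) :: AP :: 5 :: PRIM2(add)] | D=∅]
6. [S=[5 :: 6] | E=∅ | C=[PRIM2(add) :: (2 - -3) :: PRIM2(add) :: (λz. ((if0 z then -3 else 1) + ((λp. z) 5))) :: AP :: 5 :: PRIM2(add)] | D=∅]
7. [S=[11] | E=∅ | C=[(2 - -3) :: PRIM2(add) :: (λz. ((if0 z then -3 else 1) + ((λp. z) 5))) :: AP :: 5 :: PRIM2(add)] | D=∅]
8. [S=[11] | E=∅ | C=[2 :: -3 :: PRIM2(sub) :: PRIM2(add) :: (λz. ((if0 z then -3 else 1) + ((λp. z) 5))) :: AP :: 5 :: PRIM2(add)] | D=∅]
9. [S=[2 :: 11] | E=∅ | C=[-3 :: PRIM2(sub) :: PRIM2(add) :: (λz. ((if0 z then -3 else 1) + ((λp. z) 5))) :: AP :: 5 :: PRIM2(add)] | D=∅]
10. [S=[-3 :: 2 :: 11] | E=∅ | C=[PRIM2(sub) :: PRIM2(add) :: (λz. ((if0 z then -3 else 1) + ((λp. z) 5))) :: AP :: 5 :: PRIM2(add)] | D=∅]
11. [S=[5 :: 11] | E=∅ | C=[PRIM2(add) :: (λz. ((if0 z then -3 else 1) + ((λp. z) 5))) :: AP :: 5 :: PRIM2(add)] | D=∅]
12. [S=[16] | E=∅ | C=[(λz. ((if0 z then -3 else 1) + ((λp. z) 5))) :: AP :: 5 :: PRIM2(add)] | D=∅]
13. [S=[clo(λz. ((if0 z then -3 else 1) + ((λp. z) 5)), ∅) :: 16] | E=∅ | C=[AP :: 5 :: PRIM2(add)] | D=∅]
14. [S=∅ | E={z↦16} | C=[((if0 z then -3 else 1) + ((λp. z) 5))] | D=[(∅, ∅, [5 :: PRIM2(add)])]]
15. [S=∅ | E={z↦16} | C=[(if0 z then -3 else 1) :: ((λp. z) 5) :: PRIM2(add)] | D=[(∅, ∅, [5 :: PRIM2(add)])]]
16. [S=∅ | E={z↦16} | C=[z :: SEL :: ((λp. z) 5) :: PRIM2(add)] | D=[(∅, ∅, [5 :: PRIM2(add)])]]
17. [S=[16] | E={z↦16} | C=[SEL :: ((λp. z) 5) :: PRIM2(add)] | D=[(∅, ∅, [5 :: PRIM2(add)])]]
18. [S=∅ | E={z↦16} | C=[1 :: ((λp. z) 5) :: PRIM2(add)] | D=[(∅, ∅, [5 :: PRIM2(add)])]]
19. [S=[1] | E={z↦16} | C=[((λp. z) 5) :: PRIM2(add)] | D=[(∅, ∅, [5 :: PRIM2(add)])]]
20. [S=[1] | E={z↦16} | C=[5 :: (λp. z) :: AP :: PRIM2(add)] | D=[(∅, ∅, [5 :: PRIM2(add)])]]
21. [S=[5 :: 1] | E={z↦16} | C=[(λp. z) :: AP :: PRIM2(add)] | D=[(∅, ∅, [5 :: PRIM2(add)])]]
22. [S=[clo(λp. z, {z↦16}) :: 5 :: 1] | E={z↦16} | C=[AP :: PRIM2(add)] | D=[(∅, ∅, [5 :: PRIM2(add)])]]
23. [S=∅ | E={p↦5, z↦16} | C=[z] | D=[([1], {z↦16}, [PRIM2(add)]) :: (∅, ∅, [5 :: PRIM2(add)])]]
24. [S=[16] | E={p↦5, z↦16} | C=∅ | D=[([1], {z↦16}, [PRIM2(add)]) :: (∅, ∅, [5 :: PRIM2(add)])]]
25. [S=[16 :: 1] | E={z↦16} | C=[PRIM2(add)] | D=[(∅, ∅, [5 :: PRIM2(add)])]]
26. [S=[17] | E={z↦16} | C=∅ | D=[(∅, ∅, [5 :: PRIM2(add)])]]
27. [S=[17] | E=∅ | C=[5 :: PRIM2(add)] | D=∅]
28. [S=[5 :: 17] | E=∅ | C=[PRIM2(add)] | D=∅]
29. [S=[22] | E=∅ | C=∅ | D=∅]
→ final value 22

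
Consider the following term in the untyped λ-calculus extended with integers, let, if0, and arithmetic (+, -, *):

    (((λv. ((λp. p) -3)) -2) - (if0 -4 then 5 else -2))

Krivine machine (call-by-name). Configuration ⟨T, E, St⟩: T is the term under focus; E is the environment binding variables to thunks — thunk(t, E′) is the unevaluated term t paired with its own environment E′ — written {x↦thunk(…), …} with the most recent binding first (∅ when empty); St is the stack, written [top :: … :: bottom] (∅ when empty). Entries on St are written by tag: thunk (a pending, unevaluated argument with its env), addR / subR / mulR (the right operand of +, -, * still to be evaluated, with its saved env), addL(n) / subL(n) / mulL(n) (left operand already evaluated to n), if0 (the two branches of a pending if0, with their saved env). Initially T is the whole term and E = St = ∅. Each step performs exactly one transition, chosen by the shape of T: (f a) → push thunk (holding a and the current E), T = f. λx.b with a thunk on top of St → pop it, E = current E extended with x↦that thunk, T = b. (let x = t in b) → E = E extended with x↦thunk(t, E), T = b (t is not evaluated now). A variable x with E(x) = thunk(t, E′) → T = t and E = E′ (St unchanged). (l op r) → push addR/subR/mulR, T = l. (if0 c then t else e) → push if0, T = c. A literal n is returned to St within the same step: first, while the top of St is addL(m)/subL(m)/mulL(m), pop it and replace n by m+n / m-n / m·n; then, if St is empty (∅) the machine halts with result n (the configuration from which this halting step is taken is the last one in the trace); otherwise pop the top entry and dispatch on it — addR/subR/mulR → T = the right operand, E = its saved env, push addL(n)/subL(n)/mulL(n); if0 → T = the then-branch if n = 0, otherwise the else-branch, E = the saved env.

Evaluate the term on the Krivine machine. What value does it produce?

0. ⟨T=(((λv. ((λp. p) -3)) -2) - (if0 -4 then 5 else -2)); E=∅; St=∅⟩
1. ⟨T=((λv. ((λp. p) -3)) -2); E=∅; St=[subR]⟩
2. ⟨T=(λv. ((λp. p) -3)); E=∅; St=[thunk :: subR]⟩
3. ⟨T=((λp. p) -3); E={v↦thunk(-2, ∅)}; St=[subR]⟩
4. ⟨T=(λp. p); E={v↦thunk(-2, ∅)}; St=[thunk :: subR]⟩
5. ⟨T=p; E={p↦thunk(-3, {v↦thunk(-2, ∅)}), v↦thunk(-2, ∅)}; St=[subR]⟩
6. ⟨T=-3; E={v↦thunk(-2, ∅)}; St=[subR]⟩
7. ⟨T=(if0 -4 then 5 else -2); E=∅; St=[subL(-3)]⟩
8. ⟨T=-4; E=∅; St=[if0 :: subL(-3)]⟩
9. ⟨T=-2; E=∅; St=[subL(-3)]⟩
→ final value -1

Answer: -1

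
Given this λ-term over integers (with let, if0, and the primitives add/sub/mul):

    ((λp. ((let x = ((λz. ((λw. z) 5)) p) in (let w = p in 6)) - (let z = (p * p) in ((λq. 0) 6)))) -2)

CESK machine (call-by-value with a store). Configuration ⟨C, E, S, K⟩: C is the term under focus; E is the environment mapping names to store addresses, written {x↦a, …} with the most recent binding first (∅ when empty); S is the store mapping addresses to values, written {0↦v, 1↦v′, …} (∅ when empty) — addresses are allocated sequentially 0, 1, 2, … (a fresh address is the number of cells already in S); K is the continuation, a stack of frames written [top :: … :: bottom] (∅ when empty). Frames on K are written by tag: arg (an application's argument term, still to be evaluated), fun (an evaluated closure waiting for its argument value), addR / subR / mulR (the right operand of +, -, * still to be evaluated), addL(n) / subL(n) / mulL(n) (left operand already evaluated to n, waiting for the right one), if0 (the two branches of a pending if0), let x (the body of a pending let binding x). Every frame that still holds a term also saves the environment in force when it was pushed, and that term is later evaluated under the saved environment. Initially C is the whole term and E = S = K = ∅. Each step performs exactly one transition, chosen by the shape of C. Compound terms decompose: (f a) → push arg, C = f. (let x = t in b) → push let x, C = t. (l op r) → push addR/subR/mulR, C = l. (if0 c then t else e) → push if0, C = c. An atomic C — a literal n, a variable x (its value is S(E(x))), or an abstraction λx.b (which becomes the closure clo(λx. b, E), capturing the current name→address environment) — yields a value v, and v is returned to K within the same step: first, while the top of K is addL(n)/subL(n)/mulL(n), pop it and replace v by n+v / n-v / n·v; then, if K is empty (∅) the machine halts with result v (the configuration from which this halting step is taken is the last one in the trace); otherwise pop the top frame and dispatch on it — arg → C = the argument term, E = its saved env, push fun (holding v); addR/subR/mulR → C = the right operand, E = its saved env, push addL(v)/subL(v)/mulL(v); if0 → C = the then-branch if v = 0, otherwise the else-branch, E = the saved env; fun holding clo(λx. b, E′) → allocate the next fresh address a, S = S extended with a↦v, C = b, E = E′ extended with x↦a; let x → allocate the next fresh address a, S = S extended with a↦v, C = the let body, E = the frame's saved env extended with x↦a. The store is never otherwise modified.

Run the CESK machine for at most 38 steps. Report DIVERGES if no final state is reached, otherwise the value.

Answer: 6

Derivation:
0. [C=((λp. ((let x = ((λz. ((λw. z) 5)) p) in (let w = p in 6)) - (let z = (p * p) in ((λq. 0) 6)))) -2) | E=∅ | S=∅ | K=∅]
1. [C=(λp. ((let x = ((λz. ((λw. z) 5)) p) in (let w = p in 6)) - (let z = (p * p) in ((λq. 0) 6)))) | E=∅ | S=∅ | K=[arg]]
2. [C=-2 | E=∅ | S=∅ | K=[fun]]
3. [C=((let x = ((λz. ((λw. z) 5)) p) in (let w = p in 6)) - (let z = (p * p) in ((λq. 0) 6))) | E={p↦0} | S={0↦-2} | K=∅]
4. [C=(let x = ((λz. ((λw. z) 5)) p) in (let w = p in 6)) | E={p↦0} | S={0↦-2} | K=[subR]]
5. [C=((λz. ((λw. z) 5)) p) | E={p↦0} | S={0↦-2} | K=[let x :: subR]]
6. [C=(λz. ((λw. z) 5)) | E={p↦0} | S={0↦-2} | K=[arg :: let x :: subR]]
7. [C=p | E={p↦0} | S={0↦-2} | K=[fun :: let x :: subR]]
8. [C=((λw. z) 5) | E={z↦1, p↦0} | S={0↦-2, 1↦-2} | K=[let x :: subR]]
9. [C=(λw. z) | E={z↦1, p↦0} | S={0↦-2, 1↦-2} | K=[arg :: let x :: subR]]
10. [C=5 | E={z↦1, p↦0} | S={0↦-2, 1↦-2} | K=[fun :: let x :: subR]]
11. [C=z | E={w↦2, z↦1, p↦0} | S={0↦-2, 1↦-2, 2↦5} | K=[let x :: subR]]
12. [C=(let w = p in 6) | E={x↦3, p↦0} | S={0↦-2, 1↦-2, 2↦5, 3↦-2} | K=[subR]]
13. [C=p | E={x↦3, p↦0} | S={0↦-2, 1↦-2, 2↦5, 3↦-2} | K=[let w :: subR]]
14. [C=6 | E={w↦4, x↦3, p↦0} | S={0↦-2, 1↦-2, 2↦5, 3↦-2, 4↦-2} | K=[subR]]
15. [C=(let z = (p * p) in ((λq. 0) 6)) | E={p↦0} | S={0↦-2, 1↦-2, 2↦5, 3↦-2, 4↦-2} | K=[subL(6)]]
16. [C=(p * p) | E={p↦0} | S={0↦-2, 1↦-2, 2↦5, 3↦-2, 4↦-2} | K=[let z :: subL(6)]]
17. [C=p | E={p↦0} | S={0↦-2, 1↦-2, 2↦5, 3↦-2, 4↦-2} | K=[mulR :: let z :: subL(6)]]
18. [C=p | E={p↦0} | S={0↦-2, 1↦-2, 2↦5, 3↦-2, 4↦-2} | K=[mulL(-2) :: let z :: subL(6)]]
19. [C=((λq. 0) 6) | E={z↦5, p↦0} | S={0↦-2, 1↦-2, 2↦5, 3↦-2, 4↦-2, 5↦4} | K=[subL(6)]]
20. [C=(λq. 0) | E={z↦5, p↦0} | S={0↦-2, 1↦-2, 2↦5, 3↦-2, 4↦-2, 5↦4} | K=[arg :: subL(6)]]
21. [C=6 | E={z↦5, p↦0} | S={0↦-2, 1↦-2, 2↦5, 3↦-2, 4↦-2, 5↦4} | K=[fun :: subL(6)]]
22. [C=0 | E={q↦6, z↦5, p↦0} | S={0↦-2, 1↦-2, 2↦5, 3↦-2, 4↦-2, 5↦4, 6↦6} | K=[subL(6)]]
→ final value 6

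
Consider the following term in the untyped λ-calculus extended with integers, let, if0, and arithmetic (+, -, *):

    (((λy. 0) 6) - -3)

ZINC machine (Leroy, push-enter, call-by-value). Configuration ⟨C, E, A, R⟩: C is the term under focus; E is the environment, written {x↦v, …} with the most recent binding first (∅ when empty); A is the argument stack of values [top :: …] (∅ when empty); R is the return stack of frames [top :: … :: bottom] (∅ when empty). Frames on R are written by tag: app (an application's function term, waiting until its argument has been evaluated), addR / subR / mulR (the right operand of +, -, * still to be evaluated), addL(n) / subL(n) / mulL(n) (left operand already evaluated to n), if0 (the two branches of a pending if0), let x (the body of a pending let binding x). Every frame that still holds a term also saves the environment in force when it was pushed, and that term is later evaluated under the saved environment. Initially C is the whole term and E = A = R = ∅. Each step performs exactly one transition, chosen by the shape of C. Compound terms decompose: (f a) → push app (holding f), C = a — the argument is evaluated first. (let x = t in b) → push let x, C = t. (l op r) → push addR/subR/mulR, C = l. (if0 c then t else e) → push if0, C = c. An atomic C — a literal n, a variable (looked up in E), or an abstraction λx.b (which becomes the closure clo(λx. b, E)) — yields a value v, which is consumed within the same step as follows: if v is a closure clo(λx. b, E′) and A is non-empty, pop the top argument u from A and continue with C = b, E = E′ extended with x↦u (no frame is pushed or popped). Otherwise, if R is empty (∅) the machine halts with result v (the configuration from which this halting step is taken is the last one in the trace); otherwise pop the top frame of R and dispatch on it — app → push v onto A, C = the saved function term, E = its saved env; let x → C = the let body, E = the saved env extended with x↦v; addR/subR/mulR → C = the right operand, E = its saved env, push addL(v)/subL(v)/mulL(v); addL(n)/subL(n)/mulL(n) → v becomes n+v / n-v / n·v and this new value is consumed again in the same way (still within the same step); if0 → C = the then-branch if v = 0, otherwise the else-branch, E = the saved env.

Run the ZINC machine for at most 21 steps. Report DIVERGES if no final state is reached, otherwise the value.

Answer: 3

Machine steps:
0. ⟨C=(((λy. 0) 6) - -3); E=∅; A=∅; R=∅⟩
1. ⟨C=((λy. 0) 6); E=∅; A=∅; R=[subR]⟩
2. ⟨C=6; E=∅; A=∅; R=[app :: subR]⟩
3. ⟨C=(λy. 0); E=∅; A=[6]; R=[subR]⟩
4. ⟨C=0; E={y↦6}; A=∅; R=[subR]⟩
5. ⟨C=-3; E=∅; A=∅; R=[subL(0)]⟩
→ final value 3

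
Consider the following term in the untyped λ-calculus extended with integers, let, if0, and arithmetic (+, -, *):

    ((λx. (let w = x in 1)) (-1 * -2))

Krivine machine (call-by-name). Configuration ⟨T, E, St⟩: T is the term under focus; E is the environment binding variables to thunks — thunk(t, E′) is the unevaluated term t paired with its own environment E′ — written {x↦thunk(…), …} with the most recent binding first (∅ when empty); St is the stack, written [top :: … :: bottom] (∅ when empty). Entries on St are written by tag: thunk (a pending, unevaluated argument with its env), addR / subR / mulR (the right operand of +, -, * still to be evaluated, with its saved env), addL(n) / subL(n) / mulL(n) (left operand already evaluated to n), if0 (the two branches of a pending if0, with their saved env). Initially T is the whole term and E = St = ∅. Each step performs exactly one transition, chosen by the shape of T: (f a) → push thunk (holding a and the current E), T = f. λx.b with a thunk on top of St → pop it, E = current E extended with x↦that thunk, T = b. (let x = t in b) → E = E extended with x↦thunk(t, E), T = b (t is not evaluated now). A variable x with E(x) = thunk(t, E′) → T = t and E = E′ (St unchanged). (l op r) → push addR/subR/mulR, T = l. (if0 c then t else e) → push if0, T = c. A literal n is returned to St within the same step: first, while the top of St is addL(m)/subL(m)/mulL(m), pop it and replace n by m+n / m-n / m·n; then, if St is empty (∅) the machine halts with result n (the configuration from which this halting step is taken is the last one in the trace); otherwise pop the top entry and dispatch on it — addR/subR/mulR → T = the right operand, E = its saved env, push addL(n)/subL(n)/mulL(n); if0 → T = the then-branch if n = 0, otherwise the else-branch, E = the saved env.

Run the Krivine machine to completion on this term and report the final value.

0. [T=((λx. (let w = x in 1)) (-1 * -2)) | E=∅ | St=∅]
1. [T=(λx. (let w = x in 1)) | E=∅ | St=[thunk]]
2. [T=(let w = x in 1) | E={x↦thunk((-1 * -2), ∅)} | St=∅]
3. [T=1 | E={w↦thunk(x, {x↦thunk((-1 * -2), ∅)}), x↦thunk((-1 * -2), ∅)} | St=∅]
→ final value 1

Answer: 1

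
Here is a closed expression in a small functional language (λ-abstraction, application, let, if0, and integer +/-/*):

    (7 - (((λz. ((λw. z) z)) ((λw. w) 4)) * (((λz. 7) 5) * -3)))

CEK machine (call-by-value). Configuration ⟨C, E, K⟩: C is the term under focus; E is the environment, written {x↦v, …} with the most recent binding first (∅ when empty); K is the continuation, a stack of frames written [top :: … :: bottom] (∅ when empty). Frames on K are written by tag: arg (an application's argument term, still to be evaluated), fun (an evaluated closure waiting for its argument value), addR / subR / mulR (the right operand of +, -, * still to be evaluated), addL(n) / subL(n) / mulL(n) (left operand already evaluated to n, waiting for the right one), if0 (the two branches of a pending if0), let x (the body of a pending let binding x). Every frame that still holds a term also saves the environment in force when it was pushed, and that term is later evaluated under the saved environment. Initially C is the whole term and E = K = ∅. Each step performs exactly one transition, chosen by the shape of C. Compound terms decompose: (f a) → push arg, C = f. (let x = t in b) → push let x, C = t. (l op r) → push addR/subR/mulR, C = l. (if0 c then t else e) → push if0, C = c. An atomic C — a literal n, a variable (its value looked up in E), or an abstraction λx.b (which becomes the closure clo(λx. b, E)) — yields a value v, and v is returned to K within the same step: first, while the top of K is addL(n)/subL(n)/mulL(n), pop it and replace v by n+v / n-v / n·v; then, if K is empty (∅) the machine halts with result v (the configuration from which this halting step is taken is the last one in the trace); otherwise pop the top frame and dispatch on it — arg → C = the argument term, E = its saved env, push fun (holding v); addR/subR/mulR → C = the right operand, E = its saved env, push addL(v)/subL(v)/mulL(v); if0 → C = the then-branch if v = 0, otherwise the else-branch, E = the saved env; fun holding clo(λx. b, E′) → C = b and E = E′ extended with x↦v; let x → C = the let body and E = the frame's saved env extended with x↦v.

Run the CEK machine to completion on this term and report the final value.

Answer: 91

Derivation:
t=0: [C=(7 - (((λz. ((λw. z) z)) ((λw. w) 4)) * (((λz. 7) 5) * -3))) | E=∅ | K=∅]
t=1: [C=7 | E=∅ | K=[subR]]
t=2: [C=(((λz. ((λw. z) z)) ((λw. w) 4)) * (((λz. 7) 5) * -3)) | E=∅ | K=[subL(7)]]
t=3: [C=((λz. ((λw. z) z)) ((λw. w) 4)) | E=∅ | K=[mulR :: subL(7)]]
t=4: [C=(λz. ((λw. z) z)) | E=∅ | K=[arg :: mulR :: subL(7)]]
t=5: [C=((λw. w) 4) | E=∅ | K=[fun :: mulR :: subL(7)]]
t=6: [C=(λw. w) | E=∅ | K=[arg :: fun :: mulR :: subL(7)]]
t=7: [C=4 | E=∅ | K=[fun :: fun :: mulR :: subL(7)]]
t=8: [C=w | E={w↦4} | K=[fun :: mulR :: subL(7)]]
t=9: [C=((λw. z) z) | E={z↦4} | K=[mulR :: subL(7)]]
t=10: [C=(λw. z) | E={z↦4} | K=[arg :: mulR :: subL(7)]]
t=11: [C=z | E={z↦4} | K=[fun :: mulR :: subL(7)]]
t=12: [C=z | E={w↦4, z↦4} | K=[mulR :: subL(7)]]
t=13: [C=(((λz. 7) 5) * -3) | E=∅ | K=[mulL(4) :: subL(7)]]
t=14: [C=((λz. 7) 5) | E=∅ | K=[mulR :: mulL(4) :: subL(7)]]
t=15: [C=(λz. 7) | E=∅ | K=[arg :: mulR :: mulL(4) :: subL(7)]]
t=16: [C=5 | E=∅ | K=[fun :: mulR :: mulL(4) :: subL(7)]]
t=17: [C=7 | E={z↦5} | K=[mulR :: mulL(4) :: subL(7)]]
t=18: [C=-3 | E=∅ | K=[mulL(7) :: mulL(4) :: subL(7)]]
→ final value 91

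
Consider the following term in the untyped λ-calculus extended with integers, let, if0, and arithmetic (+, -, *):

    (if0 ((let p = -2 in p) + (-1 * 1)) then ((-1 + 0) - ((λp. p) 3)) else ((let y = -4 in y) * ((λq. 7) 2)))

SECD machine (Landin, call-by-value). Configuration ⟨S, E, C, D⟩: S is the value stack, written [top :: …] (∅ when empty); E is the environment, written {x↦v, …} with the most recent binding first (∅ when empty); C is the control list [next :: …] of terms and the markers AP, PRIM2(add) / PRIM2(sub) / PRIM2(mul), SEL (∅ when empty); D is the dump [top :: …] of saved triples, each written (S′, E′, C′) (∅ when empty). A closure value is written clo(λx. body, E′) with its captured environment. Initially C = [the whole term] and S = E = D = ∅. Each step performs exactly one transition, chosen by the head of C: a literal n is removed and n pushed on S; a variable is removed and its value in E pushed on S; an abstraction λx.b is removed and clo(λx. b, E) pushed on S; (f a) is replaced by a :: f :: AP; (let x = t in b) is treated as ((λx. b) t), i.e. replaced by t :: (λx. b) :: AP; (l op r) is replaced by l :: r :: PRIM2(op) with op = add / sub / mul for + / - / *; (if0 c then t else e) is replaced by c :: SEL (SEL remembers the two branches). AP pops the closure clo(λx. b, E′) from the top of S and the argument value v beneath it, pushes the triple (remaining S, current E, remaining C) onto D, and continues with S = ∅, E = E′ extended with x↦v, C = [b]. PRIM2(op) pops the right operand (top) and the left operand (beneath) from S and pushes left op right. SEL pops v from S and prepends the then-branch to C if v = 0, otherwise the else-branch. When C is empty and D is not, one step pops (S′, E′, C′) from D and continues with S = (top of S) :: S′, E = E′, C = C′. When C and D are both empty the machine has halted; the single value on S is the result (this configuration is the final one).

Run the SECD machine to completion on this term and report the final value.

Answer: -28

Derivation:
t=0: <S=∅, E=∅, C=[(if0 ((let p = -2 in p) + (-1 * 1)) then ((-1 + 0) - ((λp. p) 3)) else ((let y = -4 in y) * ((λq. 7) 2)))], D=∅>
t=1: <S=∅, E=∅, C=[((let p = -2 in p) + (-1 * 1)) :: SEL], D=∅>
t=2: <S=∅, E=∅, C=[(let p = -2 in p) :: (-1 * 1) :: PRIM2(add) :: SEL], D=∅>
t=3: <S=∅, E=∅, C=[-2 :: (λp. p) :: AP :: (-1 * 1) :: PRIM2(add) :: SEL], D=∅>
t=4: <S=[-2], E=∅, C=[(λp. p) :: AP :: (-1 * 1) :: PRIM2(add) :: SEL], D=∅>
t=5: <S=[clo(λp. p, ∅) :: -2], E=∅, C=[AP :: (-1 * 1) :: PRIM2(add) :: SEL], D=∅>
t=6: <S=∅, E={p↦-2}, C=[p], D=[(∅, ∅, [(-1 * 1) :: PRIM2(add) :: SEL])]>
t=7: <S=[-2], E={p↦-2}, C=∅, D=[(∅, ∅, [(-1 * 1) :: PRIM2(add) :: SEL])]>
t=8: <S=[-2], E=∅, C=[(-1 * 1) :: PRIM2(add) :: SEL], D=∅>
t=9: <S=[-2], E=∅, C=[-1 :: 1 :: PRIM2(mul) :: PRIM2(add) :: SEL], D=∅>
t=10: <S=[-1 :: -2], E=∅, C=[1 :: PRIM2(mul) :: PRIM2(add) :: SEL], D=∅>
t=11: <S=[1 :: -1 :: -2], E=∅, C=[PRIM2(mul) :: PRIM2(add) :: SEL], D=∅>
t=12: <S=[-1 :: -2], E=∅, C=[PRIM2(add) :: SEL], D=∅>
t=13: <S=[-3], E=∅, C=[SEL], D=∅>
t=14: <S=∅, E=∅, C=[((let y = -4 in y) * ((λq. 7) 2))], D=∅>
t=15: <S=∅, E=∅, C=[(let y = -4 in y) :: ((λq. 7) 2) :: PRIM2(mul)], D=∅>
t=16: <S=∅, E=∅, C=[-4 :: (λy. y) :: AP :: ((λq. 7) 2) :: PRIM2(mul)], D=∅>
t=17: <S=[-4], E=∅, C=[(λy. y) :: AP :: ((λq. 7) 2) :: PRIM2(mul)], D=∅>
t=18: <S=[clo(λy. y, ∅) :: -4], E=∅, C=[AP :: ((λq. 7) 2) :: PRIM2(mul)], D=∅>
t=19: <S=∅, E={y↦-4}, C=[y], D=[(∅, ∅, [((λq. 7) 2) :: PRIM2(mul)])]>
t=20: <S=[-4], E={y↦-4}, C=∅, D=[(∅, ∅, [((λq. 7) 2) :: PRIM2(mul)])]>
t=21: <S=[-4], E=∅, C=[((λq. 7) 2) :: PRIM2(mul)], D=∅>
t=22: <S=[-4], E=∅, C=[2 :: (λq. 7) :: AP :: PRIM2(mul)], D=∅>
t=23: <S=[2 :: -4], E=∅, C=[(λq. 7) :: AP :: PRIM2(mul)], D=∅>
t=24: <S=[clo(λq. 7, ∅) :: 2 :: -4], E=∅, C=[AP :: PRIM2(mul)], D=∅>
t=25: <S=∅, E={q↦2}, C=[7], D=[([-4], ∅, [PRIM2(mul)])]>
t=26: <S=[7], E={q↦2}, C=∅, D=[([-4], ∅, [PRIM2(mul)])]>
t=27: <S=[7 :: -4], E=∅, C=[PRIM2(mul)], D=∅>
t=28: <S=[-28], E=∅, C=∅, D=∅>
→ final value -28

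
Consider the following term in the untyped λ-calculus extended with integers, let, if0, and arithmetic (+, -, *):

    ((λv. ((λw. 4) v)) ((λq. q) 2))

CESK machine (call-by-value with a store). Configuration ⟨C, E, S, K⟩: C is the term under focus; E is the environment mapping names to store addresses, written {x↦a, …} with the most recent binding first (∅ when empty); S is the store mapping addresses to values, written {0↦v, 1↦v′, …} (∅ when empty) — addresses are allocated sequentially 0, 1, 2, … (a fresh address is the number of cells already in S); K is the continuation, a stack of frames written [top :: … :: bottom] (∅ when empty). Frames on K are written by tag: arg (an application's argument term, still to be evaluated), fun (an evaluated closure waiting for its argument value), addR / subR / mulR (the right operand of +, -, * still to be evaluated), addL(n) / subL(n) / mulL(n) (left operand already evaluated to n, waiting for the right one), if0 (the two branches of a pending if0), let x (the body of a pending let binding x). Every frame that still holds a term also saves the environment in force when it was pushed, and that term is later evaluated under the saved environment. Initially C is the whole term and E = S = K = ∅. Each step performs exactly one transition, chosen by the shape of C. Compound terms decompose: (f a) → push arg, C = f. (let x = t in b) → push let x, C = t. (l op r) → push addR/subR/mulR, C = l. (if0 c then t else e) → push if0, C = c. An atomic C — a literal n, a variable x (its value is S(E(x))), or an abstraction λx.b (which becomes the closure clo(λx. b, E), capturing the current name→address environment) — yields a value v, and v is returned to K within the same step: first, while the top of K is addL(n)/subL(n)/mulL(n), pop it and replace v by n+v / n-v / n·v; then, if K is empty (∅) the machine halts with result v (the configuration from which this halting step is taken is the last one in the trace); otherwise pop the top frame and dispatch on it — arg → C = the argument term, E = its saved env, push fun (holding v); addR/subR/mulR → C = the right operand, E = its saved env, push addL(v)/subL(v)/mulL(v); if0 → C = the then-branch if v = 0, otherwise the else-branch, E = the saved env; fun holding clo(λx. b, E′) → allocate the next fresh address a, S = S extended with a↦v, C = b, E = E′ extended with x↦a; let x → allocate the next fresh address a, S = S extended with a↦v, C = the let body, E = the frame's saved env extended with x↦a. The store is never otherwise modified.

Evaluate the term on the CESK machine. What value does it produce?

0. [C=((λv. ((λw. 4) v)) ((λq. q) 2)) | E=∅ | S=∅ | K=∅]
1. [C=(λv. ((λw. 4) v)) | E=∅ | S=∅ | K=[arg]]
2. [C=((λq. q) 2) | E=∅ | S=∅ | K=[fun]]
3. [C=(λq. q) | E=∅ | S=∅ | K=[arg :: fun]]
4. [C=2 | E=∅ | S=∅ | K=[fun :: fun]]
5. [C=q | E={q↦0} | S={0↦2} | K=[fun]]
6. [C=((λw. 4) v) | E={v↦1} | S={0↦2, 1↦2} | K=∅]
7. [C=(λw. 4) | E={v↦1} | S={0↦2, 1↦2} | K=[arg]]
8. [C=v | E={v↦1} | S={0↦2, 1↦2} | K=[fun]]
9. [C=4 | E={w↦2, v↦1} | S={0↦2, 1↦2, 2↦2} | K=∅]
→ final value 4

Answer: 4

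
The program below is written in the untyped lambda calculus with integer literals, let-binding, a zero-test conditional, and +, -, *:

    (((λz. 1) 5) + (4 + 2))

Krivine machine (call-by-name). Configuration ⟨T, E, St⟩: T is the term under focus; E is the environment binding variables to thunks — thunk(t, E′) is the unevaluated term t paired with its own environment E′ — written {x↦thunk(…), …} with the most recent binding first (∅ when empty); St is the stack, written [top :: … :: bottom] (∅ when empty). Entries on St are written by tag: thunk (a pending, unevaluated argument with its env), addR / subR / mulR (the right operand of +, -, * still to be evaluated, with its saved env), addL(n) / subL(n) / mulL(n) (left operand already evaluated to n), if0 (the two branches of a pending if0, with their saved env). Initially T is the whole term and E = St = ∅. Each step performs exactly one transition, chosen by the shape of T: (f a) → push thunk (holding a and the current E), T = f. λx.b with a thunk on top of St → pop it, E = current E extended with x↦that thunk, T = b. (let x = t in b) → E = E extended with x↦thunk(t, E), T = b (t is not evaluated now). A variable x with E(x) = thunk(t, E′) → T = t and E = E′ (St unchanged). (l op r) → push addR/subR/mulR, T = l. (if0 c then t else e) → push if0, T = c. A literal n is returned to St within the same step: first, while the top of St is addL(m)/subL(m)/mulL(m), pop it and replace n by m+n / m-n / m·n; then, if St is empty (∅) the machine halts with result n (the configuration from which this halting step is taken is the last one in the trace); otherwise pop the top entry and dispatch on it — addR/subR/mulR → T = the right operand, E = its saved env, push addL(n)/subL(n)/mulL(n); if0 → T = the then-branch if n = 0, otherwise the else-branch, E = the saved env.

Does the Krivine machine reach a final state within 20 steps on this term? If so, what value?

t=0: ⟨T=(((λz. 1) 5) + (4 + 2)); E=∅; St=∅⟩
t=1: ⟨T=((λz. 1) 5); E=∅; St=[addR]⟩
t=2: ⟨T=(λz. 1); E=∅; St=[thunk :: addR]⟩
t=3: ⟨T=1; E={z↦thunk(5, ∅)}; St=[addR]⟩
t=4: ⟨T=(4 + 2); E=∅; St=[addL(1)]⟩
t=5: ⟨T=4; E=∅; St=[addR :: addL(1)]⟩
t=6: ⟨T=2; E=∅; St=[addL(4) :: addL(1)]⟩
→ final value 7

Answer: 7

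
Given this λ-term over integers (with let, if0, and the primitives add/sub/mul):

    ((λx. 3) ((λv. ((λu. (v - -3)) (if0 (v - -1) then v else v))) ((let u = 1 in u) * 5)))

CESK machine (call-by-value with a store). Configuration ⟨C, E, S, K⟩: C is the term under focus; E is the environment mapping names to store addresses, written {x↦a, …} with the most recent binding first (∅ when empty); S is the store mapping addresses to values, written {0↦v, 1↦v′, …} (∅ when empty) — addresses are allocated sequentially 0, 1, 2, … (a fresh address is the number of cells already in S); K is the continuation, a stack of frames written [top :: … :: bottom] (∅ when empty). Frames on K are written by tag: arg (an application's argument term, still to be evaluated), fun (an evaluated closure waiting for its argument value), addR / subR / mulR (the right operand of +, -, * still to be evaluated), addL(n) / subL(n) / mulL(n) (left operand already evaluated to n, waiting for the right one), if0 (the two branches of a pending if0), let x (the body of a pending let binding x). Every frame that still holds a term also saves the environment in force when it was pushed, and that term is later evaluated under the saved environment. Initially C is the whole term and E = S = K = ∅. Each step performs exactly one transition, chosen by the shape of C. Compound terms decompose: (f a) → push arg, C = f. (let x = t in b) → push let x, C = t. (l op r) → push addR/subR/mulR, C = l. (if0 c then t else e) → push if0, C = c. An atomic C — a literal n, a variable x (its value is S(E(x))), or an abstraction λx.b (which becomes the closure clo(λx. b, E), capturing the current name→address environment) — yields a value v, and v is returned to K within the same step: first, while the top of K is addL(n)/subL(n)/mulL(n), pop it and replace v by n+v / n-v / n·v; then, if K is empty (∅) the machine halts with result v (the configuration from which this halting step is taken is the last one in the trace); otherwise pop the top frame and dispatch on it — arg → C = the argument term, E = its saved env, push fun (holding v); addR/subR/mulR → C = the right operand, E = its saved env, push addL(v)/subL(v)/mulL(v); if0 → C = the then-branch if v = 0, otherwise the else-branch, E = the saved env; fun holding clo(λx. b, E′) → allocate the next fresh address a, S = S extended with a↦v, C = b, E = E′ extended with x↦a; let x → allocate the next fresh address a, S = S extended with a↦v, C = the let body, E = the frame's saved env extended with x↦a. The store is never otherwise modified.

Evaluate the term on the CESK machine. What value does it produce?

0. [C=((λx. 3) ((λv. ((λu. (v - -3)) (if0 (v - -1) then v else v))) ((let u = 1 in u) * 5))) | E=∅ | S=∅ | K=∅]
1. [C=(λx. 3) | E=∅ | S=∅ | K=[arg]]
2. [C=((λv. ((λu. (v - -3)) (if0 (v - -1) then v else v))) ((let u = 1 in u) * 5)) | E=∅ | S=∅ | K=[fun]]
3. [C=(λv. ((λu. (v - -3)) (if0 (v - -1) then v else v))) | E=∅ | S=∅ | K=[arg :: fun]]
4. [C=((let u = 1 in u) * 5) | E=∅ | S=∅ | K=[fun :: fun]]
5. [C=(let u = 1 in u) | E=∅ | S=∅ | K=[mulR :: fun :: fun]]
6. [C=1 | E=∅ | S=∅ | K=[let u :: mulR :: fun :: fun]]
7. [C=u | E={u↦0} | S={0↦1} | K=[mulR :: fun :: fun]]
8. [C=5 | E=∅ | S={0↦1} | K=[mulL(1) :: fun :: fun]]
9. [C=((λu. (v - -3)) (if0 (v - -1) then v else v)) | E={v↦1} | S={0↦1, 1↦5} | K=[fun]]
10. [C=(λu. (v - -3)) | E={v↦1} | S={0↦1, 1↦5} | K=[arg :: fun]]
11. [C=(if0 (v - -1) then v else v) | E={v↦1} | S={0↦1, 1↦5} | K=[fun :: fun]]
12. [C=(v - -1) | E={v↦1} | S={0↦1, 1↦5} | K=[if0 :: fun :: fun]]
13. [C=v | E={v↦1} | S={0↦1, 1↦5} | K=[subR :: if0 :: fun :: fun]]
14. [C=-1 | E={v↦1} | S={0↦1, 1↦5} | K=[subL(5) :: if0 :: fun :: fun]]
15. [C=v | E={v↦1} | S={0↦1, 1↦5} | K=[fun :: fun]]
16. [C=(v - -3) | E={u↦2, v↦1} | S={0↦1, 1↦5, 2↦5} | K=[fun]]
17. [C=v | E={u↦2, v↦1} | S={0↦1, 1↦5, 2↦5} | K=[subR :: fun]]
18. [C=-3 | E={u↦2, v↦1} | S={0↦1, 1↦5, 2↦5} | K=[subL(5) :: fun]]
19. [C=3 | E={x↦3} | S={0↦1, 1↦5, 2↦5, 3↦8} | K=∅]
→ final value 3

Answer: 3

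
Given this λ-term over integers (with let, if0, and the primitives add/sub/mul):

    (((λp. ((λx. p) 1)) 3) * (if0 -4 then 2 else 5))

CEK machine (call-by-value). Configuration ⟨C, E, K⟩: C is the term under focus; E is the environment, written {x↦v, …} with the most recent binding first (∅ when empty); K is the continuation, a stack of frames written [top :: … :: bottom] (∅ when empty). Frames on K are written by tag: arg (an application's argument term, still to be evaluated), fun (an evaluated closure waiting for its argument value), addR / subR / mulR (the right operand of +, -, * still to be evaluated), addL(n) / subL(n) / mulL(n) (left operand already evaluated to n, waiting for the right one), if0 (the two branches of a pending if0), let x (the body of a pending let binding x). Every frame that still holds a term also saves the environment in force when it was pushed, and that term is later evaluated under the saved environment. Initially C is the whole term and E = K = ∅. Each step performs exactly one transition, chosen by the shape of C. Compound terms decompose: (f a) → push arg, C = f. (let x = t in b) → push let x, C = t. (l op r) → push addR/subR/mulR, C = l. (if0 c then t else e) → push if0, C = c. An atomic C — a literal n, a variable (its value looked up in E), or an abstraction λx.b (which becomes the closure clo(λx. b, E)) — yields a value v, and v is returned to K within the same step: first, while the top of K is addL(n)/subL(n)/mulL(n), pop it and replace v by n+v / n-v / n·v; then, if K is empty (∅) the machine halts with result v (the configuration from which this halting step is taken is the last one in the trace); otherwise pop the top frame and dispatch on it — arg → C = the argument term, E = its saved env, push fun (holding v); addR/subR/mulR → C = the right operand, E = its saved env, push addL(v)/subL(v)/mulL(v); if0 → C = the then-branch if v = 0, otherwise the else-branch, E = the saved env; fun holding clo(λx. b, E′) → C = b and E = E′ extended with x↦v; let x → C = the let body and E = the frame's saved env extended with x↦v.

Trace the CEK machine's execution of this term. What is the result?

Answer: 15

Derivation:
step 0: ⟨C=(((λp. ((λx. p) 1)) 3) * (if0 -4 then 2 else 5)); E=∅; K=∅⟩
step 1: ⟨C=((λp. ((λx. p) 1)) 3); E=∅; K=[mulR]⟩
step 2: ⟨C=(λp. ((λx. p) 1)); E=∅; K=[arg :: mulR]⟩
step 3: ⟨C=3; E=∅; K=[fun :: mulR]⟩
step 4: ⟨C=((λx. p) 1); E={p↦3}; K=[mulR]⟩
step 5: ⟨C=(λx. p); E={p↦3}; K=[arg :: mulR]⟩
step 6: ⟨C=1; E={p↦3}; K=[fun :: mulR]⟩
step 7: ⟨C=p; E={x↦1, p↦3}; K=[mulR]⟩
step 8: ⟨C=(if0 -4 then 2 else 5); E=∅; K=[mulL(3)]⟩
step 9: ⟨C=-4; E=∅; K=[if0 :: mulL(3)]⟩
step 10: ⟨C=5; E=∅; K=[mulL(3)]⟩
→ final value 15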